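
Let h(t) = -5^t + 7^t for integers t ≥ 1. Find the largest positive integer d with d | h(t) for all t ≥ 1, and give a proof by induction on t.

Computing the first values: h(1) = 2 and h(2) = 24; gcd(2, 24) = 2, so d ≤ 2.
We prove 2 | -5^t + 7^t for all t ≥ 1 by induction on t.
Base case (t = 1): h(1) = 2 = 2·(1), so 2 | h(1).
Suppose the result is true for t = i, i.e. 2 | h(i). Then
7^{i+1} − 5^{i+1} = 7·7^i − 5·5^i = 7·(7^i − 5^i) + (2)·5^i. The first term is divisible by 2 by the inductive hypothesis, and the second term (2)·5^i is divisible by 2 since 2 | 2. Hence 2 | h(i+1).
Hence, by induction on t, the claim holds for every t ≥ 1.
Therefore the largest such d is 2.

d = 2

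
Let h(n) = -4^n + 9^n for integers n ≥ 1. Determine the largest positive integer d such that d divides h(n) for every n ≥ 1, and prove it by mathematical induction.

d = 5

Computing the first values: h(1) = 5 and h(2) = 65; gcd(5, 65) = 5, so d ≤ 5.
We prove 5 | -4^n + 9^n for all n ≥ 1 by induction on n.
Base step (n = 1): h(1) = 5 = 5·(1), so 5 | h(1).
For the inductive step, assume it holds for an arbitrary m ≥ 1, i.e. 5 | h(m). Then
9^{m+1} − 4^{m+1} = 9·9^m − 4·4^m = 9·(9^m − 4^m) + (5)·4^m. The first term is divisible by 5 by the inductive hypothesis, and the second term (5)·4^m is divisible by 5 since 5 | 5. Hence 5 | h(m+1).
This completes the induction.
Therefore the largest such d is 5.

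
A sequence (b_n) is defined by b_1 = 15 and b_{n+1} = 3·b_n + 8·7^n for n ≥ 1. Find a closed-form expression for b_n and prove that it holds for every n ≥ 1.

Computing the first terms: b_1 = 15, b_2 = 101, b_3 = 695. This suggests b_n = 3^(n - 1) + 2·7^n.
Base step (n = 1): the formula gives 15 = 15 = b_1.
Inductive step: assume the claim holds for n = m, so b_m = 3^(m - 1) + 2·7^m.
Then b_{m+1} = 3·b_m + 8·7^m = 3·(3^(m - 1) + 2·7^m) + 8·7^m = 3^m + 2·7^(m + 1) = 3^((m+1) - 1) + 2·7^(m+1),
which is the claimed formula at n = m+1.
This completes the induction.

b_n = 3^(n - 1) + 2·7^n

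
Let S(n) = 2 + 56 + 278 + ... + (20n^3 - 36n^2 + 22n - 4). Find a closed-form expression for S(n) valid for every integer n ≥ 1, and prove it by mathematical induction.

S(n) = n(5n^3 - 2n^2 - 2n + 1)

We claim S(n) = n(5n^3 - 2n^2 - 2n + 1) for all n ≥ 1.
Base case (n = 1): S(1) = 2, and the closed form gives 2. They agree.
For the inductive step, assume it holds for an arbitrary p ≥ 1, so S(p) = p(5p^3 - 2p^2 - 2p + 1).
Then S(p+1) = S(p) + (20p^3 + 24p^2 + 10p + 2) = (p(5p^3 - 2p^2 - 2p + 1)) + (20p^3 + 24p^2 + 10p + 2).
Simplifying, S(p+1) = (p + 1)(5p^3 + 13p^2 + 9p + 2) = (p+1)(5(p+1)^3 - 2(p+1)^2 - 2(p+1) + 1),
which is the closed form with n = p+1.
This completes the induction.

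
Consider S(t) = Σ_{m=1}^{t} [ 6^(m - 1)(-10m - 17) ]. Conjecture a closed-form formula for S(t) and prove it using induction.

We claim S(t) = -6^t(2t + 3) + 3 for all t ≥ 1.
Base case (t = 1): S(1) = -27, and the closed form gives -27. They agree.
Inductive step: assume the claim holds for t = m, so S(m) = -6^m(2m + 3) + 3.
Then S(m+1) = S(m) + (6^m(-10m - 27)) = (-6^m(2m + 3) + 3) + (6^m(-10m - 27)).
Simplifying, S(m+1) = -12·6^m·m - 30·6^m + 3 = -6^(m+1)(2(m+1) + 3) + 3,
which is the closed form with t = m+1.
This completes the induction.

S(t) = -6^t(2t + 3) + 3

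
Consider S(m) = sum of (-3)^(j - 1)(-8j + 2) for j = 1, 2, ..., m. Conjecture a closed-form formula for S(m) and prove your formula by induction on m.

We claim S(m) = 2(-3)^m·m for all m ≥ 1.
When m = 1: S(1) = -6, and the closed form gives -6. They agree.
Inductive step: assume the claim holds for m = j, so S(j) = 2(-3)^j·j.
Then S(j+1) = S(j) + ((-3)^j(-8j - 6)) = (2(-3)^j·j) + ((-3)^j(-8j - 6)).
Simplifying, S(j+1) = (-3)^(j + 1)(2j + 2) = 2(-3)^(j+1)·(j+1),
which is the closed form with m = j+1.
Hence, by induction on m, the claim holds for every m ≥ 1.

S(m) = 2(-3)^m·m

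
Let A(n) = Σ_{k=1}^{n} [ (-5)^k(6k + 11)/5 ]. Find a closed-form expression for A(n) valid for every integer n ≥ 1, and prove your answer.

A(n) = (-5)^n(n + 2) - 2

We claim A(n) = (-5)^n(n + 2) - 2 for all n ≥ 1.
Base step (n = 1): A(1) = -17, and the closed form gives -17. They agree.
Inductive step: suppose the statement holds for some k ≥ 1, so A(k) = (-5)^k(k + 2) - 2.
Then A(k+1) = A(k) + ((-5)^k(-6k - 17)) = ((-5)^k(k + 2) - 2) + ((-5)^k(-6k - 17)).
Simplifying, A(k+1) = -5(-5)^k·k - 15(-5)^k - 2 = (-5)^(k+1)((k+1) + 2) - 2,
which is the closed form with n = k+1.
Hence, by induction on n, the claim holds for every n ≥ 1.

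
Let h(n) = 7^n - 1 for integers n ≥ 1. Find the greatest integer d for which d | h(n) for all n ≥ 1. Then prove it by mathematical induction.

Computing the first values: h(1) = 6 and h(2) = 48; gcd(6, 48) = 6, so d ≤ 6.
We prove 6 | 7^n - 1 for all n ≥ 1 by induction on n.
Base step (n = 1): h(1) = 6 = 6·(1), so 6 | h(1).
Inductive step: assume the claim holds for n = m, i.e. 6 | h(m). Then
7^{m+1} − 1^{m+1} = 7·7^m − 1·1^m = 7·(7^m − 1^m) + (6)·1^m. The first term is divisible by 6 by the inductive hypothesis, and the second term (6)·1^m is divisible by 6 since 6 | 6. Hence 6 | h(m+1).
This completes the induction.
Therefore the largest such d is 6.

d = 6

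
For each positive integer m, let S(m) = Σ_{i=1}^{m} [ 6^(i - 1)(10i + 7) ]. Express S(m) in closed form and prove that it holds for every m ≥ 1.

We claim S(m) = 6^m(2m + 1) - 1 for all m ≥ 1.
Base case (m = 1): S(1) = 17, and the closed form gives 17. They agree.
For the inductive step, assume it holds for an arbitrary i ≥ 1, so S(i) = 6^i(2i + 1) - 1.
Then S(i+1) = S(i) + (6^i(10i + 17)) = (6^i(2i + 1) - 1) + (6^i(10i + 17)).
Simplifying, S(i+1) = 12·6^i·i + 18·6^i - 1 = 6^(i+1)(2(i+1) + 1) - 1,
which is the closed form with m = i+1.
By the principle of mathematical induction, the result holds for all m ≥ 1.

S(m) = 6^m(2m + 1) - 1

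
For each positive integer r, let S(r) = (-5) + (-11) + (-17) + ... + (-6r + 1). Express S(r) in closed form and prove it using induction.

We claim S(r) = -r(3r + 2) for all r ≥ 1.
When r = 1: S(1) = -5, and the closed form gives -5. They agree.
Inductive step: assume the claim holds for r = i, so S(i) = i(-3i - 2).
Then S(i+1) = S(i) + (-6i - 5) = (i(-3i - 2)) + (-6i - 5).
Simplifying, S(i+1) = -(i + 1)(3i + 5) = -(i+1)(3(i+1) + 2),
which is the closed form with r = i+1.
By the principle of mathematical induction, the result holds for all r ≥ 1.

S(r) = -r(3r + 2)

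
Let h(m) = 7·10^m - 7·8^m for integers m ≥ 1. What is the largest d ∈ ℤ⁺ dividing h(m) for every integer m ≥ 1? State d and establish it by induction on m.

Computing the first values: h(1) = 14 and h(2) = 252; gcd(14, 252) = 14, so d ≤ 14.
We prove 14 | 7·10^m - 7·8^m for all m ≥ 1 by induction on m.
When m = 1: h(1) = 14 = 14·(1), so 14 | h(1).
Inductive step: suppose the statement holds for some k ≥ 1, i.e. 14 | h(k). Then
h(k+1) − 10·h(k) = (7·10^(k+1) - 7·8^(k+1)) − 10·(7·10^k - 7·8^k) = (-7)·8^k·(8 − 10) = (14)·8^k. Since 14 | h(k) by the inductive hypothesis, 14 | 10·h(k); and 14 | 14 since 14 = 14·1. Therefore 14 | h(k+1).
Hence, by induction on m, the claim holds for every m ≥ 1.
Therefore the largest such d is 14.

d = 14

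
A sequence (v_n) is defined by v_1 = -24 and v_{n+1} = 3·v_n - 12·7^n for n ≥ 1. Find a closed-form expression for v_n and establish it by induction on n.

v_n = -3^n - 3·7^n

Computing the first terms: v_1 = -24, v_2 = -156, v_3 = -1056. This suggests v_n = -3^n - 3·7^n.
When n = 1: the formula gives -24 = -24 = v_1.
Suppose the result is true for n = k, so v_k = -3^k - 3·7^k.
Then v_{k+1} = 3·v_k - 12·7^k = 3·(-3^k - 3·7^k) - 12·7^k = -3^(k + 1) - 3·7^(k + 1),
which is the claimed formula at n = k+1.
This completes the induction.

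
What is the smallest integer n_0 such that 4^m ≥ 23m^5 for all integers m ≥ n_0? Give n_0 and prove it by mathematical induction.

n_0 = 11

At m = 10: 1048576 < 2300000, so the inequality fails and n_0 ≥ 11. We prove 4^m ≥ 23m^5 for all m ≥ 11.
For the base case m = 11: 4^m = 4194304 and 23m^5 = 3704173, so 4194304 ≥ 3704173.
Suppose the result is true for m = p, so 4^p ≥ 23p^5.
Then 4^(p + 1) = 4·(4^p) ≥ 4·(23p^5).
Also, for p ≥ 11 we have 4·(23p^5) ≥ 23(p+1)^5, since 4 ≥ (1 + 1/p)^5 for all p ≥ 11.
Combining, 4^(p + 1) ≥ 23(p+1)^5.
Hence, by induction on m, the claim holds for every m ≥ 11.
Hence the smallest such n_0 is 11.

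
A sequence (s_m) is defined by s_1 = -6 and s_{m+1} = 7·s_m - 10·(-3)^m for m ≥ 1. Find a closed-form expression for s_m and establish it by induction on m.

s_m = (-3)^m - 3·7^(m - 1)

Computing the first terms: s_1 = -6, s_2 = -12, s_3 = -174. This suggests s_m = (-3)^m - 3·7^(m - 1).
Base step (m = 1): the formula gives -6 = -6 = s_1.
Inductive step: assume the claim holds for m = p, so s_p = (-3)^p - 3·7^(p - 1).
Then s_{p+1} = 7·s_p - 10·(-3)^p = 7·((-3)^p - 3·7^(p - 1)) - 10·(-3)^p = (-3)^(p + 1) - 3·7^p = (-3)^(p+1) - 3·7^((p+1) - 1),
which is the claimed formula at m = p+1.
This completes the induction.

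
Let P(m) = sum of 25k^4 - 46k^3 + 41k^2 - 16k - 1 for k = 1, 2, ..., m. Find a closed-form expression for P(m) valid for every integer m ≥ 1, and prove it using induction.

We claim P(m) = m(5m^4 + m^3 - m^2 + m - 3) for all m ≥ 1.
For the base case m = 1: P(1) = 3, and the closed form gives 3. They agree.
For the inductive step, assume it holds for an arbitrary k ≥ 1, so P(k) = k(5k^4 + k^3 - k^2 + k - 3).
Then P(k+1) = P(k) + (25k^4 + 54k^3 + 53k^2 + 28k + 3) = (k(5k^4 + k^3 - k^2 + k - 3)) + (25k^4 + 54k^3 + 53k^2 + 28k + 3).
Simplifying, P(k+1) = (k + 1)(5k^4 + 21k^3 + 32k^2 + 22k + 3) = (k+1)(5(k+1)^4 + (k+1)^3 - (k+1)^2 + (k+1) - 3),
which is the closed form with m = k+1.
By induction, the statement is established for all m ≥ 1.

P(m) = m(5m^4 + m^3 - m^2 + m - 3)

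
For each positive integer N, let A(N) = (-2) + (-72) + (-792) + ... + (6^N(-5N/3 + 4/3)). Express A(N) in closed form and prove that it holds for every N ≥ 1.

We claim A(N) = 2·6^N(-N + 1) - 2 for all N ≥ 1.
For the base case N = 1: A(1) = -2, and the closed form gives -2. They agree.
For the inductive step, assume it holds for an arbitrary k ≥ 1, so A(k) = 2·6^k(-k + 1) - 2.
Then A(k+1) = A(k) + (6^k(-10k - 2)) = (2·6^k(-k + 1) - 2) + (6^k(-10k - 2)).
Simplifying, A(k+1) = -12·6^k·k - 2 = 2·6^(k+1)(-(k+1) + 1) - 2,
which is the closed form with N = k+1.
Hence, by induction on N, the claim holds for every N ≥ 1.

A(N) = 2·6^N(-N + 1) - 2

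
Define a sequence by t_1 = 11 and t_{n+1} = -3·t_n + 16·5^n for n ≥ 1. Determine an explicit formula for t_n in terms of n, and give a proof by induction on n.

t_n = (-3)^(n - 1) + 2·5^n

Computing the first terms: t_1 = 11, t_2 = 47, t_3 = 259. This suggests t_n = (-3)^(n - 1) + 2·5^n.
When n = 1: the formula gives 11 = 11 = t_1.
For the inductive step, assume it holds for an arbitrary m ≥ 1, so t_m = (-3)^(m - 1) + 2·5^m.
Then t_{m+1} = -3·t_m + 16·5^m = -3·((-3)^(m - 1) + 2·5^m) + 16·5^m = (-3)^m + 2·5^(m + 1) = (-3)^((m+1) - 1) + 2·5^(m+1),
which is the claimed formula at n = m+1.
Hence, by induction on n, the claim holds for every n ≥ 1.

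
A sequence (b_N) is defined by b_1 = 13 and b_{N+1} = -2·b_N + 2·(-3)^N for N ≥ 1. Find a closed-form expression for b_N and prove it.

b_N = 7(-2)^(N - 1) - 2(-3)^N

Computing the first terms: b_1 = 13, b_2 = -32, b_3 = 82. This suggests b_N = 7(-2)^(N - 1) - 2(-3)^N.
For the base case N = 1: the formula gives 13 = 13 = b_1.
For the inductive step, assume it holds for an arbitrary r ≥ 1, so b_r = 7(-2)^(r - 1) - 2(-3)^r.
Then b_{r+1} = -2·b_r + 2·(-3)^r = -2·(7(-2)^(r - 1) - 2(-3)^r) + 2·(-3)^r = 7(-2)^r - 2(-3)^(r + 1) = 7(-2)^((r+1) - 1) - 2(-3)^(r+1),
which is the claimed formula at N = r+1.
By the principle of mathematical induction, the result holds for all N ≥ 1.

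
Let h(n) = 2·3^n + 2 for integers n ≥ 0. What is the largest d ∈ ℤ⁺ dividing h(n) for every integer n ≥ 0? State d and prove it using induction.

Computing the first values: h(0) = 4 and h(1) = 8; gcd(4, 8) = 4, so d ≤ 4.
We prove 4 | 2·3^n + 2 for all n ≥ 0 by induction on n.
For the base case n = 0: h(0) = 4 = 4·(1), so 4 | h(0).
Inductive step: suppose the statement holds for some j ≥ 0, i.e. 4 | h(j). Then
h(j+1) = 2·3^(j+1) + 2 = 3·(2·3^j + 2) - 4 = 3·h(j) - 4. The first term is divisible by 4 by the inductive hypothesis, and -4 is divisible by 4. Hence 4 | h(j+1).
Hence, by induction on n, the claim holds for every n ≥ 0.
Therefore the largest such d is 4.

d = 4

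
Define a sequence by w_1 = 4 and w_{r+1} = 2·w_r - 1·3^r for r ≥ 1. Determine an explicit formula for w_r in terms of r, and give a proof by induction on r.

w_r = 7·2^(r - 1) - 3^r

Computing the first terms: w_1 = 4, w_2 = 5, w_3 = 1. This suggests w_r = 7·2^(r - 1) - 3^r.
When r = 1: the formula gives 4 = 4 = w_1.
Suppose the result is true for r = m, so w_m = 7·2^(m - 1) - 3^m.
Then w_{m+1} = 2·w_m - 1·3^m = 2·(7·2^(m - 1) - 3^m) - 1·3^m = 7·2^m - 3^(m + 1) = 7·2^((m+1) - 1) - 3^(m+1),
which is the claimed formula at r = m+1.
Hence, by induction on r, the claim holds for every r ≥ 1.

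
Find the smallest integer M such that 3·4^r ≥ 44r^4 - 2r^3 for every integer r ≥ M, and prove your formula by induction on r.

M = 8

At r = 7: 49152 < 104958, so the inequality fails and M ≥ 8. We prove 3·4^r ≥ 44r^4 - 2r^3 for all r ≥ 8.
For the base case r = 8: 3·4^r = 196608 and 44r^4 - 2r^3 = 179200, so 196608 ≥ 179200.
Inductive step: assume the claim holds for r = i, so 3·4^i ≥ 44i^4 - 2i^3.
Then 3·4^(i + 1) = 4·(3·4^i) ≥ 4·(44i^4 - 2i^3).
Also, for i ≥ 8 we have 4·(44i^4 - 2i^3) ≥ 44(i+1)^4 - 2(i+1)^3, since 4·(44i^4 - 2i^3) − (44(i+1)^4 - 2(i+1)^3) = 132i^4 - 182i^3 - 258i^2 - 170i - 42, which is nonnegative for all i ≥ 8.
Combining, 3·4^(i + 1) ≥ 44(i+1)^4 - 2(i+1)^3.
Hence, by induction on r, the claim holds for every r ≥ 8.
Hence the smallest such M is 8.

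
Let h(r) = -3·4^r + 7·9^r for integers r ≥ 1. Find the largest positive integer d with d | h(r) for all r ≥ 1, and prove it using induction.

Computing the first values: h(1) = 51 and h(2) = 519; gcd(51, 519) = 3, so d ≤ 3.
We prove 3 | -3·4^r + 7·9^r for all r ≥ 1 by induction on r.
When r = 1: h(1) = 51 = 3·(17), so 3 | h(1).
Inductive step: assume the claim holds for r = j, i.e. 3 | h(j). Then
h(j+1) − 9·h(j) = (-3·4^(j+1) + 7·9^(j+1)) − 9·(-3·4^j + 7·9^j) = (-3)·4^j·(4 − 9) = (15)·4^j. Since 3 | h(j) by the inductive hypothesis, 3 | 9·h(j); and 3 | 15 since 15 = 3·5. Therefore 3 | h(j+1).
This completes the induction.
Therefore the largest such d is 3.

d = 3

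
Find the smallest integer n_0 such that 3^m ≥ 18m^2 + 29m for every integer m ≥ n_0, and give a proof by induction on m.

At m = 6: 729 < 822, so the inequality fails and n_0 ≥ 7. We prove 3^m ≥ 18m^2 + 29m for all m ≥ 7.
When m = 7: 3^m = 2187 and 18m^2 + 29m = 1085, so 2187 ≥ 1085.
Suppose the result is true for m = i, so 3^i ≥ 18i^2 + 29i.
Then 3^(i + 1) = 3·(3^i) ≥ 3·(18i^2 + 29i).
Also, for i ≥ 7 we have 3·(18i^2 + 29i) ≥ 18(i+1)^2 + 29(i+1), since 3·(18i^2 + 29i) − (18(i+1)^2 + 29(i+1)) = 36i^2 + 22i - 47, which is nonnegative for all i ≥ 7.
Combining, 3^(i + 1) ≥ 18(i+1)^2 + 29(i+1).
Hence, by induction on m, the claim holds for every m ≥ 7.
Hence the smallest such n_0 is 7.

n_0 = 7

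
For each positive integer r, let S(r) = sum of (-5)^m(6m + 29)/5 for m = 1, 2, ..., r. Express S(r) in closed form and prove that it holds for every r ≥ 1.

We claim S(r) = (-5)^r(r + 5) - 5 for all r ≥ 1.
For the base case r = 1: S(1) = -35, and the closed form gives -35. They agree.
Inductive step: suppose the statement holds for some m ≥ 1, so S(m) = (-5)^m(m + 5) - 5.
Then S(m+1) = S(m) + ((-5)^m(-6m - 35)) = ((-5)^m(m + 5) - 5) + ((-5)^m(-6m - 35)).
Simplifying, S(m+1) = -5(-5)^m·m - 30(-5)^m - 5 = (-5)^(m+1)((m+1) + 5) - 5,
which is the closed form with r = m+1.
By the principle of mathematical induction, the result holds for all r ≥ 1.

S(r) = (-5)^r(r + 5) - 5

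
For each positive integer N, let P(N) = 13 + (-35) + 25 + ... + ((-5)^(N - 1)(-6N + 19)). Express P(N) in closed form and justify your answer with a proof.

P(N) = (-5)^N(N - 3) + 3

We claim P(N) = (-5)^N(N - 3) + 3 for all N ≥ 1.
For the base case N = 1: P(1) = 13, and the closed form gives 13. They agree.
Inductive step: assume the claim holds for N = m, so P(m) = (-5)^m(m - 3) + 3.
Then P(m+1) = P(m) + ((-5)^m(-6m + 13)) = ((-5)^m(m - 3) + 3) + ((-5)^m(-6m + 13)).
Simplifying, P(m+1) = -5(-5)^m·m + 10(-5)^m + 3 = (-5)^(m+1)((m+1) - 3) + 3,
which is the closed form with N = m+1.
By the principle of mathematical induction, the result holds for all N ≥ 1.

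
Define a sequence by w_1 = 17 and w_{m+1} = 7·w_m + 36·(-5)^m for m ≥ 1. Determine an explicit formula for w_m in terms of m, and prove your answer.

w_m = -3(-5)^m + 2·7^(m - 1)

Computing the first terms: w_1 = 17, w_2 = -61, w_3 = 473. This suggests w_m = -3(-5)^m + 2·7^(m - 1).
For the base case m = 1: the formula gives 17 = 17 = w_1.
For the inductive step, assume it holds for an arbitrary i ≥ 1, so w_i = -3(-5)^i + 2·7^(i - 1).
Then w_{i+1} = 7·w_i + 36·(-5)^i = 7·(-3(-5)^i + 2·7^(i - 1)) + 36·(-5)^i = -3(-5)^(i + 1) + 2·7^i = -3(-5)^(i+1) + 2·7^((i+1) - 1),
which is the claimed formula at m = i+1.
By induction, the statement is established for all m ≥ 1.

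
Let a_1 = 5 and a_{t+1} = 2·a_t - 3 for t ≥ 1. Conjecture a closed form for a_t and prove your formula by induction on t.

Computing the first terms: a_1 = 5, a_2 = 7, a_3 = 11. This suggests a_t = 2^t + 3.
Base case (t = 1): the formula gives 5 = 5 = a_1.
Inductive step: suppose the statement holds for some m ≥ 1, so a_m = 2^m + 3.
Then a_{m+1} = 2·a_m - 3 = 2·(2^m + 3) - 3 = 2^(m + 1) + 3,
which is the claimed formula at t = m+1.
This completes the induction.

a_t = 2^t + 3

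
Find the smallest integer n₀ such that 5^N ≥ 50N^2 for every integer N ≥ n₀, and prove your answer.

At N = 4: 625 < 800, so the inequality fails and n₀ ≥ 5. We prove 5^N ≥ 50N^2 for all N ≥ 5.
Base step (N = 5): 5^N = 3125 and 50N^2 = 1250, so 3125 ≥ 1250.
For the inductive step, assume it holds for an arbitrary i ≥ 5, so 5^i ≥ 50i^2.
Then 5^(i + 1) = 5·(5^i) ≥ 5·(50i^2).
Also, for i ≥ 5 we have 5·(50i^2) ≥ 50(i+1)^2, since 5 ≥ (1 + 1/i)^2 for all i ≥ 5.
Combining, 5^(i + 1) ≥ 50(i+1)^2.
By induction, the statement is established for all N ≥ 5.
Hence the smallest such n₀ is 5.

n₀ = 5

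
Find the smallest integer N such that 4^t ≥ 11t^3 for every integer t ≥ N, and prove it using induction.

N = 6

At t = 5: 1024 < 1375, so the inequality fails and N ≥ 6. We prove 4^t ≥ 11t^3 for all t ≥ 6.
Base step (t = 6): 4^t = 4096 and 11t^3 = 2376, so 4096 ≥ 2376.
Suppose the result is true for t = k, so 4^k ≥ 11k^3.
Then 4^(k + 1) = 4·(4^k) ≥ 4·(11k^3).
Also, for k ≥ 6 we have 4·(11k^3) ≥ 11(k+1)^3, since 4 ≥ (1 + 1/k)^3 for all k ≥ 6.
Combining, 4^(k + 1) ≥ 11(k+1)^3.
By induction, the statement is established for all t ≥ 6.
Hence the smallest such N is 6.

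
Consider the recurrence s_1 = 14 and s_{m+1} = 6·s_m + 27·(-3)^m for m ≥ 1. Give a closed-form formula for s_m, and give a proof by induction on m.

Computing the first terms: s_1 = 14, s_2 = 3, s_3 = 261. This suggests s_m = (-3)^(m + 1) + 5·6^(m - 1).
For the base case m = 1: the formula gives 14 = 14 = s_1.
Inductive step: suppose the statement holds for some r ≥ 1, so s_r = (-3)^(r + 1) + 5·6^(r - 1).
Then s_{r+1} = 6·s_r + 27·(-3)^r = 6·((-3)^(r + 1) + 5·6^(r - 1)) + 27·(-3)^r = (-3)^(r + 2) + 5·6^r = (-3)^((r+1) + 1) + 5·6^((r+1) - 1),
which is the claimed formula at m = r+1.
By the principle of mathematical induction, the result holds for all m ≥ 1.

s_m = (-3)^(m + 1) + 5·6^(m - 1)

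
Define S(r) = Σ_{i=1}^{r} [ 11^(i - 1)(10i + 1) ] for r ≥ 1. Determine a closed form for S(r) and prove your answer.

We claim S(r) = 11^r·r for all r ≥ 1.
Base case (r = 1): S(1) = 11, and the closed form gives 11. They agree.
Inductive step: suppose the statement holds for some i ≥ 1, so S(i) = 11^i·i.
Then S(i+1) = S(i) + (11^i(10i + 11)) = (11^i·i) + (11^i(10i + 11)).
Simplifying, S(i+1) = 11^(i + 1)(i + 1) = 11^(i+1)·(i+1),
which is the closed form with r = i+1.
Hence, by induction on r, the claim holds for every r ≥ 1.

S(r) = 11^r·r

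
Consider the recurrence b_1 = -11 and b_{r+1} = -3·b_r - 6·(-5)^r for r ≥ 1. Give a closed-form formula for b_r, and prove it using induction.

Computing the first terms: b_1 = -11, b_2 = 63, b_3 = -339. This suggests b_r = 4(-3)^(r - 1) + 3(-5)^r.
Base step (r = 1): the formula gives -11 = -11 = b_1.
For the inductive step, assume it holds for an arbitrary k ≥ 1, so b_k = 4(-3)^(k - 1) + 3(-5)^k.
Then b_{k+1} = -3·b_k - 6·(-5)^k = -3·(4(-3)^(k - 1) + 3(-5)^k) - 6·(-5)^k = 4(-3)^k + 3(-5)^(k + 1) = 4(-3)^((k+1) - 1) + 3(-5)^(k+1),
which is the claimed formula at r = k+1.
Hence, by induction on r, the claim holds for every r ≥ 1.

b_r = 4(-3)^(r - 1) + 3(-5)^r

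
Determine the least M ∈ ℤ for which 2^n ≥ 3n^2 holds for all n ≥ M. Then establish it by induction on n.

At n = 7: 128 < 147, so the inequality fails and M ≥ 8. We prove 2^n ≥ 3n^2 for all n ≥ 8.
When n = 8: 2^n = 256 and 3n^2 = 192, so 256 ≥ 192.
Inductive step: suppose the statement holds for some j ≥ 8, so 2^j ≥ 3j^2.
Then 2^(j + 1) = 2·(2^j) ≥ 2·(3j^2).
Also, for j ≥ 8 we have 2·(3j^2) ≥ 3(j+1)^2, since 2 ≥ (1 + 1/j)^2 for all j ≥ 8.
Combining, 2^(j + 1) ≥ 3(j+1)^2.
By induction, the statement is established for all n ≥ 8.
Hence the smallest such M is 8.

M = 8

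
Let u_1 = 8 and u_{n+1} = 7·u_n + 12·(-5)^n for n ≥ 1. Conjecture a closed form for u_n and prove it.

Computing the first terms: u_1 = 8, u_2 = -4, u_3 = 272. This suggests u_n = -(-5)^n + 3·7^(n - 1).
Base step (n = 1): the formula gives 8 = 8 = u_1.
Inductive step: suppose the statement holds for some k ≥ 1, so u_k = -(-5)^k + 3·7^(k - 1).
Then u_{k+1} = 7·u_k + 12·(-5)^k = 7·(-(-5)^k + 3·7^(k - 1)) + 12·(-5)^k = -(-5)^(k + 1) + 3·7^k = -(-5)^(k+1) + 3·7^((k+1) - 1),
which is the claimed formula at n = k+1.
This completes the induction.

u_n = -(-5)^n + 3·7^(n - 1)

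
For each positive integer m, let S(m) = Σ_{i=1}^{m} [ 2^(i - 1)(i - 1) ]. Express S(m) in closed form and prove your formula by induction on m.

We claim S(m) = 2^m(m - 2) + 2 for all m ≥ 1.
Base step (m = 1): S(1) = 0, and the closed form gives 0. They agree.
Inductive step: suppose the statement holds for some i ≥ 1, so S(i) = 2^i(i - 2) + 2.
Then S(i+1) = S(i) + (2^i·i) = (2^i(i - 2) + 2) + (2^i·i).
Simplifying, S(i+1) = 2·2^i·i - 2·2^i + 2 = 2^(i+1)((i+1) - 2) + 2,
which is the closed form with m = i+1.
By induction, the statement is established for all m ≥ 1.

S(m) = 2^m(m - 2) + 2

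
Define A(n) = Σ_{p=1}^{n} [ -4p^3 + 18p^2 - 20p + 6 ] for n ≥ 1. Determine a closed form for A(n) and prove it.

We claim A(n) = -n(n - 1)(n^2 - 3n - 1) for all n ≥ 1.
Base step (n = 1): A(1) = 0, and the closed form gives 0. They agree.
Inductive step: suppose the statement holds for some p ≥ 1, so A(p) = p(-p^3 + 4p^2 - 2p - 1).
Then A(p+1) = A(p) + (2p(-2p^2 + 3p + 2)) = (p(-p^3 + 4p^2 - 2p - 1)) + (2p(-2p^2 + 3p + 2)).
Simplifying, A(p+1) = -p(p + 1)(p^2 - p - 3) = -(p+1)((p+1) - 1)((p+1)^2 - 3(p+1) - 1),
which is the closed form with n = p+1.
This completes the induction.

A(n) = -n(n - 1)(n^2 - 3n - 1)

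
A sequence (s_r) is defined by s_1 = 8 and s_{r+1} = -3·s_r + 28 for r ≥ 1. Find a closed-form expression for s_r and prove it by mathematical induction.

Computing the first terms: s_1 = 8, s_2 = 4, s_3 = 16. This suggests s_r = (-3)^(r - 1) + 7.
Base case (r = 1): the formula gives 8 = 8 = s_1.
Suppose the result is true for r = m, so s_m = (-3)^(m - 1) + 7.
Then s_{m+1} = -3·s_m + 28 = -3·((-3)^(m - 1) + 7) + 28 = (-3)^m + 7 = (-3)^((m+1) - 1) + 7,
which is the claimed formula at r = m+1.
Hence, by induction on r, the claim holds for every r ≥ 1.

s_r = (-3)^(r - 1) + 7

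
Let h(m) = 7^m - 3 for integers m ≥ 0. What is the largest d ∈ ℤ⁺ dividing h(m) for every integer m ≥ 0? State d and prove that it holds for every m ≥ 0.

Computing the first values: h(0) = -2 and h(1) = 4; gcd(-2, 4) = 2, so d ≤ 2.
We prove 2 | 7^m - 3 for all m ≥ 0 by induction on m.
Base step (m = 0): h(0) = -2 = 2·(-1), so 2 | h(0).
Inductive step: suppose the statement holds for some i ≥ 0, i.e. 2 | h(i). Then
h(i+1) = 7^(i+1) - 3 = 7·(7^i - 3) + 18 = 7·h(i) + 18. The first term is divisible by 2 by the inductive hypothesis, and 18 is divisible by 2. Hence 2 | h(i+1).
By the principle of mathematical induction, the result holds for all m ≥ 0.
Therefore the largest such d is 2.

d = 2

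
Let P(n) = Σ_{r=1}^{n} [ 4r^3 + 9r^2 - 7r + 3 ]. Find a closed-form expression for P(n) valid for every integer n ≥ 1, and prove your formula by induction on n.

P(n) = n(n^3 + 5n^2 + 2n + 1)

We claim P(n) = n(n^3 + 5n^2 + 2n + 1) for all n ≥ 1.
When n = 1: P(1) = 9, and the closed form gives 9. They agree.
Inductive step: suppose the statement holds for some r ≥ 1, so P(r) = r(r^3 + 5r^2 + 2r + 1).
Then P(r+1) = P(r) + (4r^3 + 21r^2 + 23r + 9) = (r(r^3 + 5r^2 + 2r + 1)) + (4r^3 + 21r^2 + 23r + 9).
Simplifying, P(r+1) = (r + 1)(r^3 + 8r^2 + 15r + 9) = (r+1)((r+1)^3 + 5(r+1)^2 + 2(r+1) + 1),
which is the closed form with n = r+1.
By induction, the statement is established for all n ≥ 1.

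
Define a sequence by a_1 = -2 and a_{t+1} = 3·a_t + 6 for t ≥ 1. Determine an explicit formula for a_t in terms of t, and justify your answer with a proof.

Computing the first terms: a_1 = -2, a_2 = 0, a_3 = 6. This suggests a_t = 3^(t - 1) - 3.
Base step (t = 1): the formula gives -2 = -2 = a_1.
For the inductive step, assume it holds for an arbitrary j ≥ 1, so a_j = 3^(j - 1) - 3.
Then a_{j+1} = 3·a_j + 6 = 3·(3^(j - 1) - 3) + 6 = 3^j - 3 = 3^((j+1) - 1) - 3,
which is the claimed formula at t = j+1.
By induction, the statement is established for all t ≥ 1.

a_t = 3^(t - 1) - 3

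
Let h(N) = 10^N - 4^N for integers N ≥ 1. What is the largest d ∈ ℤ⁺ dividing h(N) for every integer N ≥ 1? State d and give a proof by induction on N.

Computing the first values: h(1) = 6 and h(2) = 84; gcd(6, 84) = 6, so d ≤ 6.
We prove 6 | 10^N - 4^N for all N ≥ 1 by induction on N.
When N = 1: h(1) = 6 = 6·(1), so 6 | h(1).
Suppose the result is true for N = k, i.e. 6 | h(k). Then
10^{k+1} − 4^{k+1} = 10·10^k − 4·4^k = 10·(10^k − 4^k) + (6)·4^k. The first term is divisible by 6 by the inductive hypothesis, and the second term (6)·4^k is divisible by 6 since 6 | 6. Hence 6 | h(k+1).
By induction, the statement is established for all N ≥ 1.
Therefore the largest such d is 6.

d = 6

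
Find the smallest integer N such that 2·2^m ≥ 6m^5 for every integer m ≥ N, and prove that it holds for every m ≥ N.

N = 25

At m = 24: 33554432 < 47775744, so the inequality fails and N ≥ 25. We prove 2·2^m ≥ 6m^5 for all m ≥ 25.
For the base case m = 25: 2·2^m = 67108864 and 6m^5 = 58593750, so 67108864 ≥ 58593750.
For the inductive step, assume it holds for an arbitrary r ≥ 25, so 2·2^r ≥ 6r^5.
Then 2·2^(r + 1) = 2·(2·2^r) ≥ 2·(6r^5).
Also, for r ≥ 25 we have 2·(6r^5) ≥ 6(r+1)^5, since 2 ≥ (1 + 1/r)^5 for all r ≥ 25.
Combining, 2·2^(r + 1) ≥ 6(r+1)^5.
This completes the induction.
Hence the smallest such N is 25.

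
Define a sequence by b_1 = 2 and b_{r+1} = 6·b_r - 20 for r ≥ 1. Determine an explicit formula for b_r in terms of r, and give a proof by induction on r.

Computing the first terms: b_1 = 2, b_2 = -8, b_3 = -68. This suggests b_r = -2·6^(r - 1) + 4.
When r = 1: the formula gives 2 = 2 = b_1.
For the inductive step, assume it holds for an arbitrary j ≥ 1, so b_j = -2·6^(j - 1) + 4.
Then b_{j+1} = 6·b_j - 20 = 6·(-2·6^(j - 1) + 4) - 20 = -2·6^j + 4 = -2·6^((j+1) - 1) + 4,
which is the claimed formula at r = j+1.
Hence, by induction on r, the claim holds for every r ≥ 1.

b_r = -2·6^(r - 1) + 4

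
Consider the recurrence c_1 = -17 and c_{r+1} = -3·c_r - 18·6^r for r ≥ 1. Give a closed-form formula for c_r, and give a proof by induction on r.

Computing the first terms: c_1 = -17, c_2 = -57, c_3 = -477. This suggests c_r = -5(-3)^(r - 1) - 2·6^r.
For the base case r = 1: the formula gives -17 = -17 = c_1.
Inductive step: suppose the statement holds for some i ≥ 1, so c_i = -5(-3)^(i - 1) - 2·6^i.
Then c_{i+1} = -3·c_i - 18·6^i = -3·(-5(-3)^(i - 1) - 2·6^i) - 18·6^i = -5(-3)^i - 2·6^(i + 1) = -5(-3)^((i+1) - 1) - 2·6^(i+1),
which is the claimed formula at r = i+1.
Hence, by induction on r, the claim holds for every r ≥ 1.

c_r = -5(-3)^(r - 1) - 2·6^r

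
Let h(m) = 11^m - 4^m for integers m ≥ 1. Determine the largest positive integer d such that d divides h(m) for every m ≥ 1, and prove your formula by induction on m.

d = 7

Computing the first values: h(1) = 7 and h(2) = 105; gcd(7, 105) = 7, so d ≤ 7.
We prove 7 | 11^m - 4^m for all m ≥ 1 by induction on m.
Base case (m = 1): h(1) = 7 = 7·(1), so 7 | h(1).
For the inductive step, assume it holds for an arbitrary p ≥ 1, i.e. 7 | h(p). Then
11^{p+1} − 4^{p+1} = 11·11^p − 4·4^p = 11·(11^p − 4^p) + (7)·4^p. The first term is divisible by 7 by the inductive hypothesis, and the second term (7)·4^p is divisible by 7 since 7 | 7. Hence 7 | h(p+1).
By induction, the statement is established for all m ≥ 1.
Therefore the largest such d is 7.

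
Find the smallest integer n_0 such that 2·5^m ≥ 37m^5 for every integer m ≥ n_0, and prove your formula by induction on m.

n_0 = 9

At m = 8: 781250 < 1212416, so the inequality fails and n_0 ≥ 9. We prove 2·5^m ≥ 37m^5 for all m ≥ 9.
When m = 9: 2·5^m = 3906250 and 37m^5 = 2184813, so 3906250 ≥ 2184813.
Inductive step: suppose the statement holds for some j ≥ 9, so 2·5^j ≥ 37j^5.
Then 2·5^(j + 1) = 5·(2·5^j) ≥ 5·(37j^5).
Also, for j ≥ 9 we have 5·(37j^5) ≥ 37(j+1)^5, since 5 ≥ (1 + 1/j)^5 for all j ≥ 9.
Combining, 2·5^(j + 1) ≥ 37(j+1)^5.
Hence, by induction on m, the claim holds for every m ≥ 9.
Hence the smallest such n_0 is 9.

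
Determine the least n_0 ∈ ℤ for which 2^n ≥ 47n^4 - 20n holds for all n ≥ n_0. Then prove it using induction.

n_0 = 24

At n = 23: 8388608 < 13152067, so the inequality fails and n_0 ≥ 24. We prove 2^n ≥ 47n^4 - 20n for all n ≥ 24.
When n = 24: 2^n = 16777216 and 47n^4 - 20n = 15592992, so 16777216 ≥ 15592992.
Inductive step: suppose the statement holds for some k ≥ 24, so 2^k ≥ 47k^4 - 20k.
Then 2^(k + 1) = 2·(2^k) ≥ 2·(47k^4 - 20k).
Also, for k ≥ 24 we have 2·(47k^4 - 20k) ≥ 47(k+1)^4 - 20(k+1), since 2·(47k^4 - 20k) − (47(k+1)^4 - 20(k+1)) = 47k^4 - 188k^3 - 282k^2 - 208k - 27, which is nonnegative for all k ≥ 24.
Combining, 2^(k + 1) ≥ 47(k+1)^4 - 20(k+1).
By the principle of mathematical induction, the result holds for all n ≥ 24.
Hence the smallest such n_0 is 24.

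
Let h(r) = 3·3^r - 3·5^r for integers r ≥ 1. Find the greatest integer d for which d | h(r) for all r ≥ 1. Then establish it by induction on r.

d = 6

Computing the first values: h(1) = -6 and h(2) = -48; gcd(-6, -48) = 6, so d ≤ 6.
We prove 6 | 3·3^r - 3·5^r for all r ≥ 1 by induction on r.
Base step (r = 1): h(1) = -6 = 6·(-1), so 6 | h(1).
Inductive step: suppose the statement holds for some j ≥ 1, i.e. 6 | h(j). Then
h(j+1) − 5·h(j) = (3·3^(j+1) - 3·5^(j+1)) − 5·(3·3^j - 3·5^j) = (3)·3^j·(3 − 5) = (-6)·3^j. Since 6 | h(j) by the inductive hypothesis, 6 | 5·h(j); and 6 | -6 since -6 = 6·-1. Therefore 6 | h(j+1).
By induction, the statement is established for all r ≥ 1.
Therefore the largest such d is 6.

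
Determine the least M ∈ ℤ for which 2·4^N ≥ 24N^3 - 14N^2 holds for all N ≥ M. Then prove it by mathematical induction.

At N = 5: 2048 < 2650, so the inequality fails and M ≥ 6. We prove 2·4^N ≥ 24N^3 - 14N^2 for all N ≥ 6.
For the base case N = 6: 2·4^N = 8192 and 24N^3 - 14N^2 = 4680, so 8192 ≥ 4680.
For the inductive step, assume it holds for an arbitrary m ≥ 6, so 2·4^m ≥ 24m^3 - 14m^2.
Then 2·4^(m + 1) = 4·(2·4^m) ≥ 4·(24m^3 - 14m^2).
Also, for m ≥ 6 we have 4·(24m^3 - 14m^2) ≥ 24(m+1)^3 - 14(m+1)^2, since 4·(24m^3 - 14m^2) − (24(m+1)^3 - 14(m+1)^2) = 72m^3 - 114m^2 - 44m - 10, which is nonnegative for all m ≥ 6.
Combining, 2·4^(m + 1) ≥ 24(m+1)^3 - 14(m+1)^2.
Hence, by induction on N, the claim holds for every N ≥ 6.
Hence the smallest such M is 6.

M = 6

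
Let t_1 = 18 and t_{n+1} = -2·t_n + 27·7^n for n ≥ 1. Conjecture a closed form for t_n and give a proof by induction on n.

Computing the first terms: t_1 = 18, t_2 = 153, t_3 = 1017. This suggests t_n = -3(-2)^(n - 1) + 3·7^n.
When n = 1: the formula gives 18 = 18 = t_1.
Suppose the result is true for n = k, so t_k = -3(-2)^(k - 1) + 3·7^k.
Then t_{k+1} = -2·t_k + 27·7^k = -2·(-3(-2)^(k - 1) + 3·7^k) + 27·7^k = -3(-2)^k + 3·7^(k + 1) = -3(-2)^((k+1) - 1) + 3·7^(k+1),
which is the claimed formula at n = k+1.
By induction, the statement is established for all n ≥ 1.

t_n = -3(-2)^(n - 1) + 3·7^n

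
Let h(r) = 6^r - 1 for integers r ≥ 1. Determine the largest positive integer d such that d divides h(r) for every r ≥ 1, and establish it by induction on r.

d = 5

Computing the first values: h(1) = 5 and h(2) = 35; gcd(5, 35) = 5, so d ≤ 5.
We prove 5 | 6^r - 1 for all r ≥ 1 by induction on r.
When r = 1: h(1) = 5 = 5·(1), so 5 | h(1).
For the inductive step, assume it holds for an arbitrary p ≥ 1, i.e. 5 | h(p). Then
6^{p+1} − 1^{p+1} = 6·6^p − 1·1^p = 6·(6^p − 1^p) + (5)·1^p. The first term is divisible by 5 by the inductive hypothesis, and the second term (5)·1^p is divisible by 5 since 5 | 5. Hence 5 | h(p+1).
This completes the induction.
Therefore the largest such d is 5.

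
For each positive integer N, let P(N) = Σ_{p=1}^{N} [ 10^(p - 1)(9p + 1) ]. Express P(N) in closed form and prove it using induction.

P(N) = 10^N·N

We claim P(N) = 10^N·N for all N ≥ 1.
For the base case N = 1: P(1) = 10, and the closed form gives 10. They agree.
For the inductive step, assume it holds for an arbitrary p ≥ 1, so P(p) = 10^p·p.
Then P(p+1) = P(p) + (10^p(9p + 10)) = (10^p·p) + (10^p(9p + 10)).
Simplifying, P(p+1) = 10^(p + 1)(p + 1) = 10^(p+1)·(p+1),
which is the closed form with N = p+1.
This completes the induction.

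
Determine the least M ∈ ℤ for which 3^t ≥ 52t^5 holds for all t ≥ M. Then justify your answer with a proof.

At t = 16: 43046721 < 54525952, so the inequality fails and M ≥ 17. We prove 3^t ≥ 52t^5 for all t ≥ 17.
When t = 17: 3^t = 129140163 and 52t^5 = 73832564, so 129140163 ≥ 73832564.
Inductive step: assume the claim holds for t = r, so 3^r ≥ 52r^5.
Then 3^(r + 1) = 3·(3^r) ≥ 3·(52r^5).
Also, for r ≥ 17 we have 3·(52r^5) ≥ 52(r+1)^5, since 3 ≥ (1 + 1/r)^5 for all r ≥ 17.
Combining, 3^(r + 1) ≥ 52(r+1)^5.
Hence, by induction on t, the claim holds for every t ≥ 17.
Hence the smallest such M is 17.

M = 17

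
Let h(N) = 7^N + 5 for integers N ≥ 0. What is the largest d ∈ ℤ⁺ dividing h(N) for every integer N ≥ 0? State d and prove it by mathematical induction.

d = 6

Computing the first values: h(0) = 6 and h(1) = 12; gcd(6, 12) = 6, so d ≤ 6.
We prove 6 | 7^N + 5 for all N ≥ 0 by induction on N.
Base step (N = 0): h(0) = 6 = 6·(1), so 6 | h(0).
For the inductive step, assume it holds for an arbitrary i ≥ 0, i.e. 6 | h(i). Then
h(i+1) = 7^(i+1) + 5 = 7·(7^i + 5) - 30 = 7·h(i) - 30. The first term is divisible by 6 by the inductive hypothesis, and -30 is divisible by 6. Hence 6 | h(i+1).
By induction, the statement is established for all N ≥ 0.
Therefore the largest such d is 6.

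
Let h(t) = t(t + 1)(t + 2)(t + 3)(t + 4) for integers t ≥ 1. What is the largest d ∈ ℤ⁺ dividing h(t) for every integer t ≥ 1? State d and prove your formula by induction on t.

d = 120

Computing the first values: h(1) = 120 and h(2) = 720; gcd(120, 720) = 120, so d ≤ 120.
We prove 120 | t(t + 1)(t + 2)(t + 3)(t + 4) for all t ≥ 1 by induction on t.
For the base case t = 1: h(1) = 120 = 120·(1), so 120 | h(1).
For the inductive step, assume it holds for an arbitrary r ≥ 1, i.e. 120 | h(r). Then
h(r+1) − h(r) = (r+1)·(r+2)·(r+3)·(r+4)·(r+5) − r·(r+1)·(r+2)·(r+3)·(r+4) = (r+1)·(r+2)·(r+3)·(r+4)·[(r+5) − r] = 5·(r+1)·(r+2)·(r+3)·(r+4). The product of 4 consecutive integers is divisible by (4)! = 24, so h(r+1) − h(r) is divisible by 5·24 = 120. By the inductive hypothesis 120 | h(r), hence 120 | h(r+1).
By the principle of mathematical induction, the result holds for all t ≥ 1.
Therefore the largest such d is 120.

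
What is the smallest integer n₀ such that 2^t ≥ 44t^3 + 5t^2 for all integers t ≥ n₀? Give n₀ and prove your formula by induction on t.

At t = 17: 131072 < 217617, so the inequality fails and n₀ ≥ 18. We prove 2^t ≥ 44t^3 + 5t^2 for all t ≥ 18.
Base case (t = 18): 2^t = 262144 and 44t^3 + 5t^2 = 258228, so 262144 ≥ 258228.
Inductive step: suppose the statement holds for some j ≥ 18, so 2^j ≥ 44j^3 + 5j^2.
Then 2^(j + 1) = 2·(2^j) ≥ 2·(44j^3 + 5j^2).
Also, for j ≥ 18 we have 2·(44j^3 + 5j^2) ≥ 44(j+1)^3 + 5(j+1)^2, since 2·(44j^3 + 5j^2) − (44(j+1)^3 + 5(j+1)^2) = 44j^3 - 127j^2 - 142j - 49, which is nonnegative for all j ≥ 18.
Combining, 2^(j + 1) ≥ 44(j+1)^3 + 5(j+1)^2.
By the principle of mathematical induction, the result holds for all t ≥ 18.
Hence the smallest such n₀ is 18.

n₀ = 18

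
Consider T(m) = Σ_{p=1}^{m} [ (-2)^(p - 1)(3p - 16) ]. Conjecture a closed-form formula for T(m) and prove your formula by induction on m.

T(m) = (-2)^m(-m + 5) - 5

We claim T(m) = (-2)^m(-m + 5) - 5 for all m ≥ 1.
When m = 1: T(1) = -13, and the closed form gives -13. They agree.
For the inductive step, assume it holds for an arbitrary p ≥ 1, so T(p) = (-2)^p(-p + 5) - 5.
Then T(p+1) = T(p) + ((-2)^p(3p - 13)) = ((-2)^p(-p + 5) - 5) + ((-2)^p(3p - 13)).
Simplifying, T(p+1) = -(-2)^(p + 1)p + (-2)^(p + 3) - 5 = (-2)^(p+1)(-(p+1) + 5) - 5,
which is the closed form with m = p+1.
This completes the induction.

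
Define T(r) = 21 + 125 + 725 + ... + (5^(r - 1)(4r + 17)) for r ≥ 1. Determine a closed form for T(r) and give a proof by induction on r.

T(r) = 5^r(r + 4) - 4

We claim T(r) = 5^r(r + 4) - 4 for all r ≥ 1.
Base case (r = 1): T(1) = 21, and the closed form gives 21. They agree.
Inductive step: suppose the statement holds for some i ≥ 1, so T(i) = 5^i(i + 4) - 4.
Then T(i+1) = T(i) + (5^i(4i + 21)) = (5^i(i + 4) - 4) + (5^i(4i + 21)).
Simplifying, T(i+1) = 5^(i + 1)i + 5^(i + 2) - 4 = 5^(i+1)((i+1) + 4) - 4,
which is the closed form with r = i+1.
Hence, by induction on r, the claim holds for every r ≥ 1.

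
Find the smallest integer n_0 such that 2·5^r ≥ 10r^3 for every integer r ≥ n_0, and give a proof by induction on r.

n_0 = 4

At r = 3: 250 < 270, so the inequality fails and n_0 ≥ 4. We prove 2·5^r ≥ 10r^3 for all r ≥ 4.
When r = 4: 2·5^r = 1250 and 10r^3 = 640, so 1250 ≥ 640.
For the inductive step, assume it holds for an arbitrary m ≥ 4, so 2·5^m ≥ 10m^3.
Then 2·5^(m + 1) = 5·(2·5^m) ≥ 5·(10m^3).
Also, for m ≥ 4 we have 5·(10m^3) ≥ 10(m+1)^3, since 5 ≥ (1 + 1/m)^3 for all m ≥ 4.
Combining, 2·5^(m + 1) ≥ 10(m+1)^3.
By induction, the statement is established for all r ≥ 4.
Hence the smallest such n_0 is 4.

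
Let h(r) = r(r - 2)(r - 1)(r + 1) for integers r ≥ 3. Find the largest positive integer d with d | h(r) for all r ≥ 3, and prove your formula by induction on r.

Computing the first values: h(3) = 24 and h(4) = 120; gcd(24, 120) = 24, so d ≤ 24.
We prove 24 | r(r - 2)(r - 1)(r + 1) for all r ≥ 3 by induction on r.
Base step (r = 3): h(3) = 24 = 24·(1), so 24 | h(3).
Suppose the result is true for r = p, i.e. 24 | h(p). Then
h(p+1) − h(p) = (p-1)·p·(p+1)·(p+2) − (p-2)·(p-1)·p·(p+1) = (p-1)·p·(p+1)·[(p+2) − (p-2)] = 4·(p-1)·p·(p+1). The product of 3 consecutive integers is divisible by (3)! = 6, so h(p+1) − h(p) is divisible by 4·6 = 24. By the inductive hypothesis 24 | h(p), hence 24 | h(p+1).
Hence, by induction on r, the claim holds for every r ≥ 3.
Therefore the largest such d is 24.

d = 24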